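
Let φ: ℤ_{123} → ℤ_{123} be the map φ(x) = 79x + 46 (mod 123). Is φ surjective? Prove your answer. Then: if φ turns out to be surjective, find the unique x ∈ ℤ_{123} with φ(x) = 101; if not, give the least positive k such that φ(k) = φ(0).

Recall: surjectivity means every element of the codomain has a preimage under φ.
Since gcd(79, 123) = 1, 79 is invertible modulo 123. Euclid's algorithm: 123 = 1·79 + 44, 79 = 1·44 + 35, 44 = 1·35 + 9, 35 = 3·9 + 8, 9 = 1·8 + 1; back-substituting gives 1 = 109·79 − 70·123, so 79⁻¹ ≡ 109 (mod 123).
For any y ∈ ℤ_{123}, x = 109(y − 46) mod 123 satisfies φ(x) = 79·109(y − 46) + 46 ≡ y (since 79·109 ≡ 1 mod 123). So every y has a preimage.
Therefore φ is surjective.
Since φ is surjective, we find φ⁻¹(101): we need 79x ≡ 101 − 46 ≡ 55 (mod 123). Using 79⁻¹ = 109: x ≡ 109·55 = 5995 = 48·123 + 91, so x = 91.
Check: φ(91) = 79·91 + 46 = 7235 = 58·123 + 101 ≡ 101 (mod 123).

91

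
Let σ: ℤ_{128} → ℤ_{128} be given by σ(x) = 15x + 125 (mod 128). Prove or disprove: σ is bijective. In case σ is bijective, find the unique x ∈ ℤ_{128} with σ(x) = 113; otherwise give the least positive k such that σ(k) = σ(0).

If σ(s) = σ(t), then 15s ≡ 15t (mod 128). Because gcd(15, 128) = 1, we may cancel 15 to get s ≡ t (mod 128).
We now compute 15⁻¹ mod 128 explicitly. Euclid's algorithm: 128 = 8·15 + 8, 15 = 1·8 + 7, 8 = 1·7 + 1; back-substituting gives 1 = 111·15 − 13·128, so 15⁻¹ ≡ 111 (mod 128).
Then y ↦ 111(y − 125) is a two-sided inverse to σ, so every y ∈ ℤ_{128} has a preimage.
Therefore σ is bijective.
Since σ is bijective, we find σ⁻¹(113): we need 15x ≡ 113 − 125 ≡ 116 (mod 128). Using 15⁻¹ = 111: x ≡ 111·116 = 12876 = 100·128 + 76, so x = 76.
Check: σ(76) = 15·76 + 125 = 1265 = 9·128 + 113 ≡ 113 (mod 128).

76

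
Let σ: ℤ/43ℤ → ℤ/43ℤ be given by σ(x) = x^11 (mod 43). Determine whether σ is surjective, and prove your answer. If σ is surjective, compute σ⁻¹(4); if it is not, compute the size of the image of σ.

Since 43 is prime, the nonzero elements of ℤ/43ℤ form a cyclic group of order 42.
As gcd(11, 42) = 1, raising to the 11th power is a bijection on this group: if u^11 ≡ v^11 then (uv^{−1})^11 = 1, and the only element of order dividing gcd(11, 42) = 1 is 1, so u = v.
With σ(0) = 0 this makes σ injective on all of ℤ/43ℤ, hence bijective (finite equal-size domain and codomain). In particular σ is surjective.
Since σ is surjective, we find the preimage of 4. The inverse of x ↦ x^11 on (ℤ/43ℤ)^× is x ↦ x^23, because 11·23 = 253 = 6·42 + 1 ≡ 1 (mod 42) and x^{42} = 1 for x ≠ 0 (Fermat). So σ⁻¹(4) = 4^23 mod 43.
Repeated squaring mod 43: 4^1 ≡ 4, 4^2 ≡ 4² = 16, 4^4 ≡ 16² = 256 ≡ 41, 4^8 ≡ 41² = 1681 ≡ 4, 4^16 ≡ 4² = 16. Since 23 = 16 + 4 + 2 + 1, 4^23 ≡ 16·41·16·4: 16·41 = 656 ≡ 11, then 11·16 = 176 ≡ 4, then 4·4 = 16. So 4^23 ≡ 16 (mod 43).
Hence σ⁻¹(4) = 16.

16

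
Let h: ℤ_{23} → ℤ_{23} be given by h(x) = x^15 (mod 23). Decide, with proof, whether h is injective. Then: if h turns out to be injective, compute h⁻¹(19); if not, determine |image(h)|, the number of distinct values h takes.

5

Since 23 is prime, the nonzero elements of ℤ_{23} form a cyclic group of order 22.
As gcd(15, 22) = 1, raising to the 15th power is a bijection on this group: if a^15 ≡ b^15 then (ab^{−1})^15 = 1, and the only element of order dividing gcd(15, 22) = 1 is 1, so a = b.
With h(0) = 0 this makes h injective on all of ℤ_{23}, hence bijective (finite equal-size domain and codomain). In particular h is injective.
Since h is injective, we find the preimage of 19. The inverse of x ↦ x^15 on (ℤ_{23})^× is x ↦ x^3, because 15·3 = 45 = 2·22 + 1 ≡ 1 (mod 22) and x^{22} = 1 for x ≠ 0 (Fermat). So h⁻¹(19) = 19^3 mod 23.
Repeated squaring mod 23: 19^1 ≡ 19, 19^2 ≡ 19² = 361 ≡ 16. Since 3 = 2 + 1, 19^3 ≡ 16·19: 16·19 = 304 ≡ 5. So 19^3 ≡ 5 (mod 23).
Hence h⁻¹(19) = 5.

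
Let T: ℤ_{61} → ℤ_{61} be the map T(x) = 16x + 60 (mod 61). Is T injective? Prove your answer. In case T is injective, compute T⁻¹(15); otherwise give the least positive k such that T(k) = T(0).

Suppose T(u) = T(v) in ℤ_{61}. Then 16u + 60 ≡ 16v + 60 (mod 61), hence 16(u − v) ≡ 0 (mod 61).
Since gcd(16, 61) = 1, 16 is invertible modulo 61, so u − v ≡ 0 (mod 61), i.e. u = v.
So T is injective.
We now compute 16⁻¹ mod 61 explicitly. Euclid's algorithm: 61 = 3·16 + 13, 16 = 1·13 + 3, 13 = 4·3 + 1; back-substituting gives 1 = 42·16 − 11·61, so 16⁻¹ ≡ 42 (mod 61).
Since T is injective, we compute T⁻¹(15): solve 16x + 60 ≡ 15 (mod 61), i.e. 16x ≡ 16 (mod 61).
Multiplying by 16⁻¹ = 42 gives x ≡ 42·16 = 672 = 11·61 + 1 ≡ 1 (mod 61).
Check: T(1) = 16·1 + 60 = 76 = 1·61 + 15 ≡ 15 (mod 61).

1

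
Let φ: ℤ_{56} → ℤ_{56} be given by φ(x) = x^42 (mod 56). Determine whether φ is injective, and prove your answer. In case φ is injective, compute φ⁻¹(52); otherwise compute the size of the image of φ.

4

φ(1) = 1^42 = 1.
φ(3): Repeated squaring mod 56: 3^1 ≡ 3, 3^2 ≡ 3² = 9, 3^4 ≡ 9² = 81 ≡ 25, 3^8 ≡ 25² = 625 ≡ 9, 3^16 ≡ 9² = 81 ≡ 25, 3^32 ≡ 25² = 625 ≡ 9. Since 42 = 32 + 8 + 2, 3^42 ≡ 9·9·9: 9·9 = 81 ≡ 25, then 25·9 = 225 ≡ 1. So 3^42 ≡ 1 (mod 56).
So φ(1) = φ(3) = 1 while 1 ≠ 3, hence φ is not injective.
Since φ is not injective, we determine |image(φ)|. Computing x^42 mod 56 for each x (by repeated squaring, reducing mod 56 at every step), the values φ(0), φ(1), …, φ(55) are: 0, 1, 8, 1, 8, 1, 8, 49, 8, 1, 8, 1, 8, 1, 0, 1, 8, 1, 8, 1, 8, 49, 8, 1, 8, 1, 8, 1, 0, 1, 8, 1, 8, 1, 8, 49, 8, 1, 8, 1, 8, 1, 0, 1, 8, 1, 8, 1, 8, 49, 8, 1, 8, 1, 8, 1.
The distinct values are {0, 1, 8, 49}; there are 4 of them.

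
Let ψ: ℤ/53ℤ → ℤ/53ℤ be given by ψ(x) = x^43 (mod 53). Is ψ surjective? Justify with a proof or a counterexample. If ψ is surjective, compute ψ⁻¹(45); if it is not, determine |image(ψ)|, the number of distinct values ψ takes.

50

Since 53 is prime, the nonzero elements of ℤ/53ℤ form a cyclic group of order 52.
As gcd(43, 52) = 1, raising to the 43rd power is a bijection on this group: if s^43 ≡ t^43 then (st^{−1})^43 = 1, and the only element of order dividing gcd(43, 52) = 1 is 1, so s = t.
With ψ(0) = 0 this makes ψ injective on all of ℤ/53ℤ, hence bijective (finite equal-size domain and codomain). In particular ψ is surjective.
Since ψ is surjective, we find the preimage of 45. The inverse of x ↦ x^43 on (ℤ/53ℤ)^× is x ↦ x^23, because 43·23 = 989 = 19·52 + 1 ≡ 1 (mod 52) and x^{52} = 1 for x ≠ 0 (Fermat). So ψ⁻¹(45) = 45^23 mod 53.
Repeated squaring mod 53: 45^1 ≡ 45, 45^2 ≡ 45² = 2025 ≡ 11, 45^4 ≡ 11² = 121 ≡ 15, 45^8 ≡ 15² = 225 ≡ 13, 45^16 ≡ 13² = 169 ≡ 10. Since 23 = 16 + 4 + 2 + 1, 45^23 ≡ 10·15·11·45: 10·15 = 150 ≡ 44, then 44·11 = 484 ≡ 7, then 7·45 = 315 ≡ 50. So 45^23 ≡ 50 (mod 53).
Hence ψ⁻¹(45) = 50.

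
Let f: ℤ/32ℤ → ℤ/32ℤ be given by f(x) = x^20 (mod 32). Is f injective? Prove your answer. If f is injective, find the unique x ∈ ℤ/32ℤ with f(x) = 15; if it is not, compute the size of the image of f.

3

f(0) = 0^20 = 0.
f(2): Repeated squaring mod 32: 2^1 ≡ 2, 2^2 ≡ 2² = 4, 2^4 ≡ 4² = 16, 2^8 ≡ 16² = 256 ≡ 0, 2^16 ≡ 0² = 0. Since 20 = 16 + 4, 2^20 ≡ 0·16: 0·16 = 0. So 2^20 ≡ 0 (mod 32).
So f(0) = f(2) = 0 while 0 ≠ 2, hence f is not injective.
Since f is not injective, we determine |image(f)|. Computing x^20 mod 32 for each x (by repeated squaring, reducing mod 32 at every step), the values f(0), f(1), …, f(31) are: 0, 1, 0, 17, 0, 17, 0, 1, 0, 1, 0, 17, 0, 17, 0, 1, 0, 1, 0, 17, 0, 17, 0, 1, 0, 1, 0, 17, 0, 17, 0, 1.
The distinct values are {0, 1, 17}; there are 3 of them.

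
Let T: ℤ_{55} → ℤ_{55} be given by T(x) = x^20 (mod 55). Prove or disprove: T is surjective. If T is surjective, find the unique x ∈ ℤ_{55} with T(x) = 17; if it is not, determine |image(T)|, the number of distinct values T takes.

T(1) = 1^20 = 1.
T(2): Repeated squaring mod 55: 2^1 ≡ 2, 2^2 ≡ 2² = 4, 2^4 ≡ 4² = 16, 2^8 ≡ 16² = 256 ≡ 36, 2^16 ≡ 36² = 1296 ≡ 31. Since 20 = 16 + 4, 2^20 ≡ 31·16: 31·16 = 496 ≡ 1. So 2^20 ≡ 1 (mod 55).
So T(1) = T(2) = 1 while 1 ≠ 2, so T is not injective.
A non-injective map from the 55-element set ℤ_{55} to itself takes at most 54 distinct values, so it cannot be surjective. Therefore T is not surjective.
Since T is not surjective, we determine |image(T)|. Computing x^20 mod 55 for each x (by repeated squaring, reducing mod 55 at every step), the values T(0), T(1), …, T(54) are: 0, 1, 1, 1, 1, 45, 1, 1, 1, 1, 45, 11, 1, 1, 1, 45, 1, 1, 1, 1, 45, 1, 11, 1, 1, 45, 1, 1, 1, 1, 45, 1, 1, 11, 1, 45, 1, 1, 1, 1, 45, 1, 1, 1, 11, 45, 1, 1, 1, 1, 45, 1, 1, 1, 1.
The distinct values are {0, 1, 11, 45}; there are 4 of them.

4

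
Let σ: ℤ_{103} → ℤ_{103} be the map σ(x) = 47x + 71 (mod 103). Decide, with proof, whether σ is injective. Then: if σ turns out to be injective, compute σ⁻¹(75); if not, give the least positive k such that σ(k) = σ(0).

22

Suppose σ(s) = σ(t) in ℤ_{103}. Then 47s + 71 ≡ 47t + 71 (mod 103), hence 47(s − t) ≡ 0 (mod 103).
Since gcd(47, 103) = 1, 47 is invertible modulo 103, so s − t ≡ 0 (mod 103), i.e. s = t.
Therefore σ is injective.
We now compute 47⁻¹ mod 103 explicitly. Euclid's algorithm: 103 = 2·47 + 9, 47 = 5·9 + 2, 9 = 4·2 + 1; back-substituting gives 1 = 57·47 − 26·103, so 47⁻¹ ≡ 57 (mod 103).
Since σ is injective, we find σ⁻¹(75): we need 47x ≡ 75 − 71 ≡ 4 (mod 103). Using 47⁻¹ = 57: x ≡ 57·4 = 228 = 2·103 + 22, so x = 22.
Check: σ(22) = 47·22 + 71 = 1105 = 10·103 + 75 ≡ 75 (mod 103).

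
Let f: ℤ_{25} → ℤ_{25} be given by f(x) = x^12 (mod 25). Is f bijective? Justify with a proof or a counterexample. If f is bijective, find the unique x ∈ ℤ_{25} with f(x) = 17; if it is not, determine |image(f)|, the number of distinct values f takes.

6

f(3): Repeated squaring mod 25: 3^1 ≡ 3, 3^2 ≡ 3² = 9, 3^4 ≡ 9² = 81 ≡ 6, 3^8 ≡ 6² = 36 ≡ 11. Since 12 = 8 + 4, 3^12 ≡ 11·6: 11·6 = 66 ≡ 16. So 3^12 ≡ 16 (mod 25).
f(4): Repeated squaring mod 25: 4^1 ≡ 4, 4^2 ≡ 4² = 16, 4^4 ≡ 16² = 256 ≡ 6, 4^8 ≡ 6² = 36 ≡ 11. Since 12 = 8 + 4, 4^12 ≡ 11·6: 11·6 = 66 ≡ 16. So 4^12 ≡ 16 (mod 25).
So f(3) = f(4) = 16 while 3 ≠ 4, so f is not injective, hence not bijective.
Since f is not bijective, we determine |image(f)|. Computing x^12 mod 25 for each x (by repeated squaring, reducing mod 25 at every step), the values f(0), f(1), …, f(24) are: 0, 1, 21, 16, 16, 0, 11, 1, 11, 6, 0, 21, 6, 6, 21, 0, 6, 11, 1, 11, 0, 16, 16, 21, 1.
The distinct values are {0, 1, 6, 11, 16, 21}; there are 6 of them.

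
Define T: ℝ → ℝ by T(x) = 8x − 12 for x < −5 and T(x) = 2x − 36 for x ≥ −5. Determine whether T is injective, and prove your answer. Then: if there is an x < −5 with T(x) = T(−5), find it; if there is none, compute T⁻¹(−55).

Both pieces are strictly increasing (slopes 8 and 2), so each is injective on its own interval.
The left piece maps (−∞, −5) onto (−∞, −52); the right piece maps [−5, ∞) onto [−46, ∞).
These images are disjoint, so no value is attained by both pieces. So T is injective.
Because the two images are disjoint, no x < −5 has T(x) = T(−5), so we compute T⁻¹(−55): −55 lies in (−∞, −52), so solve 8x − 12 = −55: x = (−55 + 12)/8 = −43/8.

-43/8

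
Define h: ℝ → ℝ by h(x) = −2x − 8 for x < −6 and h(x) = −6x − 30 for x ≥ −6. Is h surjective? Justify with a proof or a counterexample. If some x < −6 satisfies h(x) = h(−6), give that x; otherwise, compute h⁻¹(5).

Both pieces are strictly decreasing (slopes −2 and −6), so each is injective on its own interval.
The left piece maps (−∞, −6) onto (4, ∞); the right piece maps [−6, ∞) onto (−∞, 6].
The union (4, ∞) ∪ (−∞, 6] covers ℝ, so h is surjective.
For the follow-up: the images overlap, so an x < −6 with h(x) = h(−6) exists. h(−6) = 6; solving −2x − 8 = 6 for x < −6 gives x = (6 + 8)/(−2) = −7.

-7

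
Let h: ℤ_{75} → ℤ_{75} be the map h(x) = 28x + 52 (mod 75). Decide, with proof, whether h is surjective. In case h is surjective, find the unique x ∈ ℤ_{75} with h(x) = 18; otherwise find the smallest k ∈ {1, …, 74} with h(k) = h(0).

47

Since gcd(28, 75) = 1, 28 is invertible modulo 75. Euclid's algorithm: 75 = 2·28 + 19, 28 = 1·19 + 9, 19 = 2·9 + 1; back-substituting gives 1 = 67·28 − 25·75, so 28⁻¹ ≡ 67 (mod 75).
Then y ↦ 67(y − 52) is a two-sided inverse to h, so every y ∈ ℤ_{75} has a preimage.
So h is surjective.
Since h is surjective, we find h⁻¹(18): we need 28x ≡ 18 − 52 ≡ 41 (mod 75). Using 28⁻¹ = 67: x ≡ 67·41 = 2747 = 36·75 + 47, so x = 47.
Check: h(47) = 28·47 + 52 = 1368 = 18·75 + 18 ≡ 18 (mod 75).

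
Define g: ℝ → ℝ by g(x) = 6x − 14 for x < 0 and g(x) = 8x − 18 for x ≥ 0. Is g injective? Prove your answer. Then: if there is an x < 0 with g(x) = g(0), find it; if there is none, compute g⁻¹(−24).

-2/3

Both pieces are strictly increasing (slopes 6 and 8), so each is injective on its own interval.
The left piece maps (−∞, 0) onto (−∞, −14); the right piece maps [0, ∞) onto [−18, ∞).
These images overlap. In particular g(0) = −18 (right piece), and solving 6x − 14 = −18 on the left piece gives x = −2/3 < 0.
So g(−2/3) = g(0) with −2/3 ≠ 0, and g is not injective. This x = −2/3 is the requested value below 0.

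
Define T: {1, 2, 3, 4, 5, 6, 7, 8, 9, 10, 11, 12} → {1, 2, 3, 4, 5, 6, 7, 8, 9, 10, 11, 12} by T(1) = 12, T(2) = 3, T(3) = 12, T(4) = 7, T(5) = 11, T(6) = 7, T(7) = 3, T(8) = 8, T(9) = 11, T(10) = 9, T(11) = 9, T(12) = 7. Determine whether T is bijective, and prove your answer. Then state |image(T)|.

T(1) = 12 = T(3) with 1 ≠ 3, so T is not injective, hence not bijective.
The image of T is {3, 7, 8, 9, 11, 12}, which has 6 elements.

6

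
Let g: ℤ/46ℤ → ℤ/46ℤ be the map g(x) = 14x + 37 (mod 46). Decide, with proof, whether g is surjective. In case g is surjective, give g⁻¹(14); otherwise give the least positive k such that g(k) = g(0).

23

Since gcd(14, 46) = 2, we have 14x ≡ 0 (mod 2) for all x, so g(x) ≡ 1 (mod 2).
But 0 ≢ 1 (mod 2), so 0 ∈ ℤ/46ℤ has no preimage. Thus g is not surjective.
Since g is not surjective, we find the least positive k with g(k) = g(0): this means 14k ≡ 0 (mod 46), i.e. 46 ∣ 14k. Since gcd(14, 46) = 2, dividing through by 2 this holds exactly when 23 ∣ 7k, and as gcd(7, 23) = 1, exactly when 23 ∣ k.
The smallest positive such k is 23.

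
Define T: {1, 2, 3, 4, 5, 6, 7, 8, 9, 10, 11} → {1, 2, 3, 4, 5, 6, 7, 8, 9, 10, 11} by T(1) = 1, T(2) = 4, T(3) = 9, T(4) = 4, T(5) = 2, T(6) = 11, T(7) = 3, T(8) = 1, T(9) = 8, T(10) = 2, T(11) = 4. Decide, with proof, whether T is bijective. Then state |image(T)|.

T(2) = 4 = T(4) with 2 ≠ 4, so T is not injective, hence not bijective.
The image of T is {1, 2, 3, 4, 8, 9, 11}, which has 7 elements.

7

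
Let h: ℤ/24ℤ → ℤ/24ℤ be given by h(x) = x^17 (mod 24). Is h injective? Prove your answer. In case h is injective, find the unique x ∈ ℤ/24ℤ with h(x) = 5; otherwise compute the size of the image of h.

h(0) = 0^17 = 0.
h(6): Repeated squaring mod 24: 6^1 ≡ 6, 6^2 ≡ 6² = 36 ≡ 12, 6^4 ≡ 12² = 144 ≡ 0, 6^8 ≡ 0² = 0, 6^16 ≡ 0² = 0. Since 17 = 16 + 1, 6^17 ≡ 0·6: 0·6 = 0. So 6^17 ≡ 0 (mod 24).
So h(0) = h(6) = 0 while 0 ≠ 6, hence h is not injective.
Since h is not injective, we determine |image(h)|. Computing x^17 mod 24 for each x (by repeated squaring, reducing mod 24 at every step), the values h(0), h(1), …, h(23) are: 0, 1, 8, 3, 16, 5, 0, 7, 8, 9, 16, 11, 0, 13, 8, 15, 16, 17, 0, 19, 8, 21, 16, 23.
The distinct values are {0, 1, 3, 5, 7, 8, 9, 11, 13, 15, 16, 17, 19, 21, 23}; there are 15 of them.

15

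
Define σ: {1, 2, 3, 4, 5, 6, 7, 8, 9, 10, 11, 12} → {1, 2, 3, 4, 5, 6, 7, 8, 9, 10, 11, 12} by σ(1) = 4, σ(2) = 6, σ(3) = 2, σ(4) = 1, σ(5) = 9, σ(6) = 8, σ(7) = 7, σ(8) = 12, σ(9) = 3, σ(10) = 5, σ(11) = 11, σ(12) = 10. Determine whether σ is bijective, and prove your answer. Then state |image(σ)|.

The values 4, 6, 2, 1, 9, 8, 7, 12, 3, 5, 11, 10 are a permutation of {1, 2, 3, 4, 5, 6, 7, 8, 9, 10, 11, 12}: each element appears exactly once.
So σ is injective and surjective, hence bijective.
The image of σ is {1, 2, 3, 4, 5, 6, 7, 8, 9, 10, 11, 12}, which has 12 elements.

12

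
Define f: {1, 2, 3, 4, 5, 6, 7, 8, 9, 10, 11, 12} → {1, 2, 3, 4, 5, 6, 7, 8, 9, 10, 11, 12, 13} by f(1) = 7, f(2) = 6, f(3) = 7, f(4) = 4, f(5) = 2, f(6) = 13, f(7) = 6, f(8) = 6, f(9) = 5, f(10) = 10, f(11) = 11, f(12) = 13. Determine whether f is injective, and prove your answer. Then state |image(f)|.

f(1) = 7 = f(3) with 1 ≠ 3, so f is not injective.
The image of f is {2, 4, 5, 6, 7, 10, 11, 13}, which has 8 elements.

8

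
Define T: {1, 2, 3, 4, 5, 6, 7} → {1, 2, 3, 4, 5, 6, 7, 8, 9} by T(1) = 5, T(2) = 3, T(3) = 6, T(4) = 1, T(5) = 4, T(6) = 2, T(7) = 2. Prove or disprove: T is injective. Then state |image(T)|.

6

T(6) = 2 = T(7) with 6 ≠ 7, so T is not injective.
The image of T is {1, 2, 3, 4, 5, 6}, which has 6 elements.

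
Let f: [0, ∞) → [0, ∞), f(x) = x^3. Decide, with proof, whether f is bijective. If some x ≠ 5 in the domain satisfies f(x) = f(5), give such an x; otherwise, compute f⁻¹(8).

2

On [0, ∞), x ↦ x^3 is strictly increasing (injective) and for any y ∈ [0, ∞) the 3rd root y^{1/3} lies in [0, ∞) (surjective). So f is bijective.
Since x ↦ x^3 is strictly increasing on [0, ∞), it is injective there, so no x ≠ 5 in the domain has f(x) = f(5). We therefore compute f⁻¹(8) = 8^{1/3} = 2 (indeed 2^3 = 8).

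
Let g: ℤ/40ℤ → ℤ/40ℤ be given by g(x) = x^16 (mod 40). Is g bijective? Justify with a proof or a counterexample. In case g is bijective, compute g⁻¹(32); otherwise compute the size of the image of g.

g(1) = 1^16 = 1.
g(3): Repeated squaring mod 40: 3^1 ≡ 3, 3^2 ≡ 3² = 9, 3^4 ≡ 9² = 81 ≡ 1, 3^8 ≡ 1² = 1, 3^16 ≡ 1² = 1. So 3^16 ≡ 1 (mod 40).
So g(1) = g(3) = 1 while 1 ≠ 3, therefore g is not injective, hence not bijective.
Since g is not bijective, we determine |image(g)|. Computing x^16 mod 40 for each x (by repeated squaring, reducing mod 40 at every step), the values g(0), g(1), …, g(39) are: 0, 1, 16, 1, 16, 25, 16, 1, 16, 1, 0, 1, 16, 1, 16, 25, 16, 1, 16, 1, 0, 1, 16, 1, 16, 25, 16, 1, 16, 1, 0, 1, 16, 1, 16, 25, 16, 1, 16, 1.
The distinct values are {0, 1, 16, 25}; there are 4 of them.

4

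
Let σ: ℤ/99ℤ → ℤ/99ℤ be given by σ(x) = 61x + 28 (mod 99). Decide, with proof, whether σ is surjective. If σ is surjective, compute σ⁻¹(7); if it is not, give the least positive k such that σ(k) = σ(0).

Recall: surjectivity means every element of the codomain has a preimage under σ.
Since gcd(61, 99) = 1, 61 is invertible modulo 99. Euclid's algorithm: 99 = 1·61 + 38, 61 = 1·38 + 23, 38 = 1·23 + 15, 23 = 1·15 + 8, 15 = 1·8 + 7, 8 = 1·7 + 1; back-substituting gives 1 = 13·61 − 8·99, so 61⁻¹ ≡ 13 (mod 99).
For any y ∈ ℤ/99ℤ, x = 13(y − 28) mod 99 satisfies σ(x) = 61·13(y − 28) + 28 ≡ y (since 61·13 ≡ 1 mod 99). So every y has a preimage.
Hence σ is surjective.
Since σ is surjective, we compute σ⁻¹(7): solve 61x + 28 ≡ 7 (mod 99), i.e. 61x ≡ 78 (mod 99).
Multiplying by 61⁻¹ = 13 gives x ≡ 13·78 = 1014 = 10·99 + 24 ≡ 24 (mod 99).
Check: σ(24) = 61·24 + 28 = 1492 = 15·99 + 7 ≡ 7 (mod 99).

24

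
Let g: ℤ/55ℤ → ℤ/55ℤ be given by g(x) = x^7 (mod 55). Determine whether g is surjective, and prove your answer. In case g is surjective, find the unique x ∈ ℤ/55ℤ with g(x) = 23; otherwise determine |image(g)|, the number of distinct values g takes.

Computing x^7 mod 55 for each x (by repeated squaring, reducing mod 55 at every step), the values g(0), g(1), …, g(54) are: 0, 1, 18, 42, 49, 25, 41, 28, 2, 4, 10, 11, 23, 7, 9, 5, 36, 8, 17, 24, 15, 21, 33, 12, 29, 20, 16, 3, 52, 39, 35, 26, 43, 22, 34, 40, 31, 38, 47, 19, 50, 46, 48, 32, 44, 45, 51, 53, 27, 14, 30, 6, 13, 37, 54.
Every element of ℤ/55ℤ appears exactly once in this list, so g is a bijection, and in particular surjective.
Since g is surjective, we read off the preimage of 23 from the same table: g(12) = 23, so g⁻¹(23) = 12.

12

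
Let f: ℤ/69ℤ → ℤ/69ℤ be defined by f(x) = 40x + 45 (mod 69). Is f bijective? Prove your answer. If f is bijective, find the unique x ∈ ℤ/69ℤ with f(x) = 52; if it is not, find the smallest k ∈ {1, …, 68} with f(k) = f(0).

64

Suppose f(s) = f(t) in ℤ/69ℤ. Then 40s + 45 ≡ 40t + 45 (mod 69), therefore 40(s − t) ≡ 0 (mod 69).
Since gcd(40, 69) = 1, 40 is invertible modulo 69, so s − t ≡ 0 (mod 69), i.e. s = t.
We now compute 40⁻¹ mod 69 explicitly. Euclid's algorithm: 69 = 1·40 + 29, 40 = 1·29 + 11, 29 = 2·11 + 7, 11 = 1·7 + 4, 7 = 1·4 + 3, 4 = 1·3 + 1; back-substituting gives 1 = 19·40 − 11·69, so 40⁻¹ ≡ 19 (mod 69).
For any y ∈ ℤ/69ℤ, x = 19(y − 45) mod 69 satisfies f(x) = 40·19(y − 45) + 45 ≡ y (since 40·19 ≡ 1 mod 69). So every y has a preimage.
Therefore f is bijective.
Since f is bijective, we compute f⁻¹(52): solve 40x + 45 ≡ 52 (mod 69), i.e. 40x ≡ 7 (mod 69).
Multiplying by 40⁻¹ = 19 gives x ≡ 19·7 = 133 = 1·69 + 64 ≡ 64 (mod 69).
Check: f(64) = 40·64 + 45 = 2605 = 37·69 + 52 ≡ 52 (mod 69).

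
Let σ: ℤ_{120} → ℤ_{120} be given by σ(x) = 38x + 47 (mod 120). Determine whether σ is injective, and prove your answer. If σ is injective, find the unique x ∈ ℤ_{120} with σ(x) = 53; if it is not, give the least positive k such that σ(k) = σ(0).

We have gcd(38, 120) = 2 > 1. Taking s = 0 and t = 60: σ(0) = 47 and σ(60) = 38·60 + 47 = 2327 ≡ 47 (mod 120).
So σ(0) = σ(60) while 0 ≠ 60, thus σ is not injective.
Since σ is not injective, we find the least positive k with σ(k) = σ(0): this means 38k ≡ 0 (mod 120), i.e. 120 ∣ 38k. Since gcd(38, 120) = 2, dividing through by 2 this holds exactly when 60 ∣ 19k, and as gcd(19, 60) = 1, exactly when 60 ∣ k.
The smallest positive such k is 60.

60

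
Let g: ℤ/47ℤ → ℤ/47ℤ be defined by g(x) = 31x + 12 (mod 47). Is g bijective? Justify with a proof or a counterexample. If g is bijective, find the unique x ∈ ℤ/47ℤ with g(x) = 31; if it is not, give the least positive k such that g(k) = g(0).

If g(x_1) = g(x_2), then 31x_1 ≡ 31x_2 (mod 47). Because gcd(31, 47) = 1, we may cancel 31 to get x_1 ≡ x_2 (mod 47).
We now compute 31⁻¹ mod 47 explicitly. Euclid's algorithm: 47 = 1·31 + 16, 31 = 1·16 + 15, 16 = 1·15 + 1; back-substituting gives 1 = 44·31 − 29·47, so 31⁻¹ ≡ 44 (mod 47).
Then y ↦ 44(y − 12) is a two-sided inverse to g, so every y ∈ ℤ/47ℤ has a preimage.
So g is bijective.
Since g is bijective, we find g⁻¹(31): we need 31x ≡ 31 − 12 ≡ 19 (mod 47). Using 31⁻¹ = 44: x ≡ 44·19 = 836 = 17·47 + 37, so x = 37.
Check: g(37) = 31·37 + 12 = 1159 = 24·47 + 31 ≡ 31 (mod 47).

37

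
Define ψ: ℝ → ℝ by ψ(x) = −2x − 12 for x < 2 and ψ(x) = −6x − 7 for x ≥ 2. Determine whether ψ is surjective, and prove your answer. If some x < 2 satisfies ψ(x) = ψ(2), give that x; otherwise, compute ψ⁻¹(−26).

19/6

Both pieces are strictly decreasing (slopes −2 and −6), so each is injective on its own interval.
The left piece maps (−∞, 2) onto (−16, ∞); the right piece maps [2, ∞) onto (−∞, −19].
The union (−16, ∞) ∪ (−∞, −19] omits the interval between −16 and −19; in particular −16 has no preimage. So ψ is not surjective.
Because the two images are disjoint, no x < 2 has ψ(x) = ψ(2), so we compute ψ⁻¹(−26): −26 lies in (−∞, −19], so solve −6x − 7 = −26: x = (−26 + 7)/(−6) = 19/6.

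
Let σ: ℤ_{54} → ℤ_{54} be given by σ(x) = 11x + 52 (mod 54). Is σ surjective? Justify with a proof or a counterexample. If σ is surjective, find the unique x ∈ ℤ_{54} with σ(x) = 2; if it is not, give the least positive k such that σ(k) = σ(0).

Since gcd(11, 54) = 1, 11 is invertible modulo 54. Euclid's algorithm: 54 = 4·11 + 10, 11 = 1·10 + 1; back-substituting gives 1 = 5·11 − 1·54, so 11⁻¹ ≡ 5 (mod 54).
For any y ∈ ℤ_{54}, x = 5(y − 52) mod 54 satisfies σ(x) = 11·5(y − 52) + 52 ≡ y (since 11·5 ≡ 1 mod 54). So every y has a preimage.
So σ is surjective.
Since σ is surjective, we find σ⁻¹(2): we need 11x ≡ 2 − 52 ≡ 4 (mod 54). Using 11⁻¹ = 5: x ≡ 5·4 = 20, so x = 20.
Check: σ(20) = 11·20 + 52 = 272 = 5·54 + 2 ≡ 2 (mod 54).

20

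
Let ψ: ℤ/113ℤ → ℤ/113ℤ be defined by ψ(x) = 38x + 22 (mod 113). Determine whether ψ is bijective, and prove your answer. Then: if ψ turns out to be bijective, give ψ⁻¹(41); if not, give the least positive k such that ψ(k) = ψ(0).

57

Recall that ψ is injective when ψ(x_1) = ψ(x_2) forces x_1 = x_2.
Suppose ψ(x_1) = ψ(x_2) in ℤ/113ℤ. Then 38x_1 + 22 ≡ 38x_2 + 22 (mod 113), thus 38(x_1 − x_2) ≡ 0 (mod 113).
Since gcd(38, 113) = 1, 38 is invertible modulo 113, thus x_1 − x_2 ≡ 0 (mod 113), i.e. x_1 = x_2.
We now compute 38⁻¹ mod 113 explicitly. Euclid's algorithm: 113 = 2·38 + 37, 38 = 1·37 + 1; back-substituting gives 1 = 3·38 − 1·113, so 38⁻¹ ≡ 3 (mod 113).
Then y ↦ 3(y − 22) is a two-sided inverse to ψ, so every y ∈ ℤ/113ℤ has a preimage.
Thus ψ is bijective.
Since ψ is bijective, we find ψ⁻¹(41): we need 38x ≡ 41 − 22 ≡ 19 (mod 113). Using 38⁻¹ = 3: x ≡ 3·19 = 57, so x = 57.
Check: ψ(57) = 38·57 + 22 = 2188 = 19·113 + 41 ≡ 41 (mod 113).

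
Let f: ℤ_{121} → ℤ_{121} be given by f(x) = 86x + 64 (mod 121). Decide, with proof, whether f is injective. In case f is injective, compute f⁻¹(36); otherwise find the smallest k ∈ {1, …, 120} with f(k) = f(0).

If f(s) = f(t), then 86s ≡ 86t (mod 121). Because gcd(86, 121) = 1, we may cancel 86 to get s ≡ t (mod 121).
Thus f is injective.
We now compute 86⁻¹ mod 121 explicitly. Euclid's algorithm: 121 = 1·86 + 35, 86 = 2·35 + 16, 35 = 2·16 + 3, 16 = 5·3 + 1; back-substituting gives 1 = 38·86 − 27·121, so 86⁻¹ ≡ 38 (mod 121).
Since f is injective, we find f⁻¹(36): we need 86x ≡ 36 − 64 ≡ 93 (mod 121). Using 86⁻¹ = 38: x ≡ 38·93 = 3534 = 29·121 + 25, so x = 25.
Check: f(25) = 86·25 + 64 = 2214 = 18·121 + 36 ≡ 36 (mod 121).

25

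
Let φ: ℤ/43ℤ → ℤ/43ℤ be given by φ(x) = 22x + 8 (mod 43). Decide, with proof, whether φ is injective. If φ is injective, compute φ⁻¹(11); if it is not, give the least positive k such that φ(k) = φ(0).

Suppose φ(s) = φ(t) in ℤ/43ℤ. Then 22s + 8 ≡ 22t + 8 (mod 43), hence 22(s − t) ≡ 0 (mod 43).
Since gcd(22, 43) = 1, 22 is invertible modulo 43, thus s − t ≡ 0 (mod 43), i.e. s = t.
So φ is injective.
We now compute 22⁻¹ mod 43 explicitly. Euclid's algorithm: 43 = 1·22 + 21, 22 = 1·21 + 1; back-substituting gives 1 = 2·22 − 1·43, so 22⁻¹ ≡ 2 (mod 43).
Since φ is injective, we find φ⁻¹(11): we need 22x ≡ 11 − 8 ≡ 3 (mod 43). Using 22⁻¹ = 2: x ≡ 2·3 = 6, so x = 6.
Check: φ(6) = 22·6 + 8 = 140 = 3·43 + 11 ≡ 11 (mod 43).

6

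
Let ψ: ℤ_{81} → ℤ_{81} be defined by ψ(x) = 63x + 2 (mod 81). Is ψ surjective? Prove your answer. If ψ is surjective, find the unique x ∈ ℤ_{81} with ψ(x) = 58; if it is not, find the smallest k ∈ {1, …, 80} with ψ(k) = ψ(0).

9

Since gcd(63, 81) = 9, we have 63x ≡ 0 (mod 9) for all x, so ψ(x) ≡ 2 (mod 9).
But 0 ≢ 2 (mod 9), so 0 ∈ ℤ_{81} has no preimage. So ψ is not surjective.
Since ψ is not surjective, we find the least positive k with ψ(k) = ψ(0): this means 63k ≡ 0 (mod 81), i.e. 81 ∣ 63k. Since gcd(63, 81) = 9, dividing through by 9 this holds exactly when 9 ∣ 7k, and as gcd(7, 9) = 1, exactly when 9 ∣ k.
The smallest positive such k is 9.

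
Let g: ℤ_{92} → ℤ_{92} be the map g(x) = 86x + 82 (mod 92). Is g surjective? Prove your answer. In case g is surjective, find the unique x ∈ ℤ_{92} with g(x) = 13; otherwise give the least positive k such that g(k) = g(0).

46

Since gcd(86, 92) = 2, we have 86x ≡ 0 (mod 2) for all x, so g(x) ≡ 0 (mod 2).
But 1 ≢ 0 (mod 2), so 1 ∈ ℤ_{92} has no preimage. Therefore g is not surjective.
Since g is not surjective, we find the least positive k with g(k) = g(0): this means 86k ≡ 0 (mod 92), i.e. 92 ∣ 86k. Since gcd(86, 92) = 2, dividing through by 2 this holds exactly when 46 ∣ 43k, and as gcd(43, 46) = 1, exactly when 46 ∣ k.
The smallest positive such k is 46.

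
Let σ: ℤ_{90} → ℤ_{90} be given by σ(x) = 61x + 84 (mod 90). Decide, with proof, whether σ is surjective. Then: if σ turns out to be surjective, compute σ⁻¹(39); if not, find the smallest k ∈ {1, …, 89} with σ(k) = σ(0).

45

Since gcd(61, 90) = 1, 61 is invertible modulo 90. Euclid's algorithm: 90 = 1·61 + 29, 61 = 2·29 + 3, 29 = 9·3 + 2, 3 = 1·2 + 1; back-substituting gives 1 = 31·61 − 21·90, so 61⁻¹ ≡ 31 (mod 90).
Then y ↦ 31(y − 84) is a two-sided inverse to σ, so every y ∈ ℤ_{90} has a preimage.
Therefore σ is surjective.
Since σ is surjective, we find σ⁻¹(39): we need 61x ≡ 39 − 84 ≡ 45 (mod 90). Using 61⁻¹ = 31: x ≡ 31·45 = 1395 = 15·90 + 45, so x = 45.
Check: σ(45) = 61·45 + 84 = 2829 = 31·90 + 39 ≡ 39 (mod 90).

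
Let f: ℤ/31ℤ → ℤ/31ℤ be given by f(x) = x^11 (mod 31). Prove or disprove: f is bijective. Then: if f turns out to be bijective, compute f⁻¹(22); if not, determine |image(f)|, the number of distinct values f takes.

17

Since 31 is prime, the nonzero elements of ℤ/31ℤ form a cyclic group of order 30.
As gcd(11, 30) = 1, raising to the 11th power is a bijection on this group: if u^11 ≡ v^11 then (uv^{−1})^11 = 1, and the only element of order dividing gcd(11, 30) = 1 is 1, so u = v.
With f(0) = 0 this makes f injective on all of ℤ/31ℤ, hence bijective (finite equal-size domain and codomain). In particular f is bijective.
Since f is bijective, we find the preimage of 22. The inverse of x ↦ x^11 on (ℤ/31ℤ)^× is x ↦ x^11, because 11·11 = 121 = 4·30 + 1 ≡ 1 (mod 30) and x^{30} = 1 for x ≠ 0 (Fermat). So f⁻¹(22) = 22^11 mod 31.
Repeated squaring mod 31: 22^1 ≡ 22, 22^2 ≡ 22² = 484 ≡ 19, 22^4 ≡ 19² = 361 ≡ 20, 22^8 ≡ 20² = 400 ≡ 28. Since 11 = 8 + 2 + 1, 22^11 ≡ 28·19·22: 28·19 = 532 ≡ 5, then 5·22 = 110 ≡ 17. So 22^11 ≡ 17 (mod 31).
Hence f⁻¹(22) = 17.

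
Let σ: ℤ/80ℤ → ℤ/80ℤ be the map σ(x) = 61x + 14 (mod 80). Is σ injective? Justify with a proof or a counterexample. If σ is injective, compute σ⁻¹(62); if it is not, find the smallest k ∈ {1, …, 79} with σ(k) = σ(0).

Recall: injectivity means: for all a, b in the domain, σ(a) = σ(b) implies a = b.
Suppose σ(a) = σ(b) in ℤ/80ℤ. Then 61a + 14 ≡ 61b + 14 (mod 80), therefore 61(a − b) ≡ 0 (mod 80).
Since gcd(61, 80) = 1, 61 is invertible modulo 80, therefore a − b ≡ 0 (mod 80), i.e. a = b.
So σ is injective.
We now compute 61⁻¹ mod 80 explicitly. Euclid's algorithm: 80 = 1·61 + 19, 61 = 3·19 + 4, 19 = 4·4 + 3, 4 = 1·3 + 1; back-substituting gives 1 = 21·61 − 16·80, so 61⁻¹ ≡ 21 (mod 80).
Since σ is injective, we find σ⁻¹(62): we need 61x ≡ 62 − 14 ≡ 48 (mod 80). Using 61⁻¹ = 21: x ≡ 21·48 = 1008 = 12·80 + 48, so x = 48.
Check: σ(48) = 61·48 + 14 = 2942 = 36·80 + 62 ≡ 62 (mod 80).

48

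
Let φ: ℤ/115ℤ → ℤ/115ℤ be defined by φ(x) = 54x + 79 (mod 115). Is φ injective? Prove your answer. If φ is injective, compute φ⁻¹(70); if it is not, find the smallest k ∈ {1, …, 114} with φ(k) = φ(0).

Suppose φ(s) = φ(t) in ℤ/115ℤ. Then 54s + 79 ≡ 54t + 79 (mod 115), therefore 54(s − t) ≡ 0 (mod 115).
Since gcd(54, 115) = 1, 54 is invertible modulo 115, thus s − t ≡ 0 (mod 115), i.e. s = t.
Hence φ is injective.
We now compute 54⁻¹ mod 115 explicitly. Euclid's algorithm: 115 = 2·54 + 7, 54 = 7·7 + 5, 7 = 1·5 + 2, 5 = 2·2 + 1; back-substituting gives 1 = 49·54 − 23·115, so 54⁻¹ ≡ 49 (mod 115).
Since φ is injective, we find φ⁻¹(70): we need 54x ≡ 70 − 79 ≡ 106 (mod 115). Using 54⁻¹ = 49: x ≡ 49·106 = 5194 = 45·115 + 19, so x = 19.
Check: φ(19) = 54·19 + 79 = 1105 = 9·115 + 70 ≡ 70 (mod 115).

19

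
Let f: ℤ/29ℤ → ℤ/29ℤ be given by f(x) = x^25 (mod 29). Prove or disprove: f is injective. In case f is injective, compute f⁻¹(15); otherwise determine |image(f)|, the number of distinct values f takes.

Since 29 is prime, the nonzero elements of ℤ/29ℤ form a cyclic group of order 28.
As gcd(25, 28) = 1, raising to the 25th power is a bijection on this group: if s^25 ≡ t^25 then (st^{−1})^25 = 1, and the only element of order dividing gcd(25, 28) = 1 is 1, so s = t.
With f(0) = 0 this makes f injective on all of ℤ/29ℤ, hence bijective (finite equal-size domain and codomain). In particular f is injective.
Since f is injective, we find the preimage of 15. The inverse of x ↦ x^25 on (ℤ/29ℤ)^× is x ↦ x^9, because 25·9 = 225 = 8·28 + 1 ≡ 1 (mod 28) and x^{28} = 1 for x ≠ 0 (Fermat). So f⁻¹(15) = 15^9 mod 29.
Repeated squaring mod 29: 15^1 ≡ 15, 15^2 ≡ 15² = 225 ≡ 22, 15^4 ≡ 22² = 484 ≡ 20, 15^8 ≡ 20² = 400 ≡ 23. Since 9 = 8 + 1, 15^9 ≡ 23·15: 23·15 = 345 ≡ 26. So 15^9 ≡ 26 (mod 29).
Hence f⁻¹(15) = 26.

26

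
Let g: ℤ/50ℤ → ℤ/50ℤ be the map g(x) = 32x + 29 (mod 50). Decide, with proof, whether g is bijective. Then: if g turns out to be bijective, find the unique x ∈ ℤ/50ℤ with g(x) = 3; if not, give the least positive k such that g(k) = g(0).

25

We have gcd(32, 50) = 2 > 1. Taking x_1 = 0 and x_2 = 25: g(0) = 29 and g(25) = 32·25 + 29 = 829 ≡ 29 (mod 50).
So g(0) = g(25) while 0 ≠ 25, hence g is not injective, hence not bijective.
Since g is not bijective, we find the least positive k with g(k) = g(0): this means 32k ≡ 0 (mod 50), i.e. 50 ∣ 32k. Since gcd(32, 50) = 2, dividing through by 2 this holds exactly when 25 ∣ 16k, and as gcd(16, 25) = 1, exactly when 25 ∣ k.
The smallest positive such k is 25.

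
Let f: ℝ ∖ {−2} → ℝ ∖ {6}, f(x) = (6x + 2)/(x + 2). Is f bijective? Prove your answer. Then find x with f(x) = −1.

Suppose f(u) = f(v). Cross-multiplying: (6u + 2)(v + 2) = (6v + 2)(u + 2).
Expanding both sides and cancelling the symmetric terms leaves 10·(u − v) = 0. Since 10 ≠ 0, u = v. Hence f is injective.
For any y ≠ 6, solving y(x + 2) = 6x + 2 for x gives a well-defined x ≠ −2. So f is surjective.
Hence f is bijective.
Solving f(x) = −1: cross-multiplying gives 6x + 2 = −1(x + 2), which rearranges to 7x = −4, so x = −4/7.

-4/7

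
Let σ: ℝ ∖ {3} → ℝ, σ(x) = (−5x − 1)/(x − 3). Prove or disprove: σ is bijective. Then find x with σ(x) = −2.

If σ(x) = −5, cross-multiplying gives 1(−5x − 1) = −5(x − 3), which simplifies to −1 = 15 — false.  So −5 has no preimage and σ is not surjective.
So σ is not bijective.
Solving σ(x) = −2: cross-multiplying gives −5x − 1 = −2(x − 3), which rearranges to −3x = 7, so x = −7/3.

-7/3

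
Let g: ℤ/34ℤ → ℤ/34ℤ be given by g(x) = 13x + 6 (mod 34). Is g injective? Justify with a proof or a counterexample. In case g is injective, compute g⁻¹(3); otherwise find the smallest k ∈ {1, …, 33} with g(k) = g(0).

Suppose g(a) = g(b) in ℤ/34ℤ. Then 13a + 6 ≡ 13b + 6 (mod 34), thus 13(a − b) ≡ 0 (mod 34).
Since gcd(13, 34) = 1, 13 is invertible modulo 34, therefore a − b ≡ 0 (mod 34), i.e. a = b.
So g is injective.
We now compute 13⁻¹ mod 34 explicitly. Euclid's algorithm: 34 = 2·13 + 8, 13 = 1·8 + 5, 8 = 1·5 + 3, 5 = 1·3 + 2, 3 = 1·2 + 1; back-substituting gives 1 = 21·13 − 8·34, so 13⁻¹ ≡ 21 (mod 34).
Since g is injective, we find g⁻¹(3): we need 13x ≡ 3 − 6 ≡ 31 (mod 34). Using 13⁻¹ = 21: x ≡ 21·31 = 651 = 19·34 + 5, so x = 5.
Check: g(5) = 13·5 + 6 = 71 = 2·34 + 3 ≡ 3 (mod 34).

5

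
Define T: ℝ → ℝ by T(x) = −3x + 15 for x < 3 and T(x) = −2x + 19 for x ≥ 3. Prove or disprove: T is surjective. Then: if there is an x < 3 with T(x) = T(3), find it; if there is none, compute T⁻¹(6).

2/3

Both pieces are strictly decreasing (slopes −3 and −2), so each is injective on its own interval.
The left piece maps (−∞, 3) onto (6, ∞); the right piece maps [3, ∞) onto (−∞, 13].
The union (6, ∞) ∪ (−∞, 13] covers ℝ, so T is surjective.
For the follow-up: the images overlap, so an x < 3 with T(x) = T(3) exists. T(3) = 13; solving −3x + 15 = 13 for x < 3 gives x = (13 − 15)/(−3) = 2/3.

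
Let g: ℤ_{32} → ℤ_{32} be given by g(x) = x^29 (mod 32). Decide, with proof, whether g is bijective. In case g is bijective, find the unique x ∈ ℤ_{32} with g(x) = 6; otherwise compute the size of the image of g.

17

g(0) = 0^29 = 0.
g(2): Repeated squaring mod 32: 2^1 ≡ 2, 2^2 ≡ 2² = 4, 2^4 ≡ 4² = 16, 2^8 ≡ 16² = 256 ≡ 0, 2^16 ≡ 0² = 0. Since 29 = 16 + 8 + 4 + 1, 2^29 ≡ 0·0·16·2: 0·0 = 0, then 0·16 = 0, then 0·2 = 0. So 2^29 ≡ 0 (mod 32).
So g(0) = g(2) = 0 while 0 ≠ 2, hence g is not injective, hence not bijective.
Since g is not bijective, we determine |image(g)|. Computing x^29 mod 32 for each x (by repeated squaring, reducing mod 32 at every step), the values g(0), g(1), …, g(31) are: 0, 1, 0, 19, 0, 21, 0, 7, 0, 9, 0, 27, 0, 29, 0, 15, 0, 17, 0, 3, 0, 5, 0, 23, 0, 25, 0, 11, 0, 13, 0, 31.
The distinct values are {0, 1, 3, 5, 7, 9, 11, 13, 15, 17, 19, 21, 23, 25, 27, 29, 31}; there are 17 of them.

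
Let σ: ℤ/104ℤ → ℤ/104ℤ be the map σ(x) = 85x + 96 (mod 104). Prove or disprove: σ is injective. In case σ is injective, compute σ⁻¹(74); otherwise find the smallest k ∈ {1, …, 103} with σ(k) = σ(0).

If σ(s) = σ(t), then 85s ≡ 85t (mod 104). Because gcd(85, 104) = 1, we may cancel 85 to get s ≡ t (mod 104).
Therefore σ is injective.
We now compute 85⁻¹ mod 104 explicitly. Euclid's algorithm: 104 = 1·85 + 19, 85 = 4·19 + 9, 19 = 2·9 + 1; back-substituting gives 1 = 93·85 − 76·104, so 85⁻¹ ≡ 93 (mod 104).
Since σ is injective, we find σ⁻¹(74): we need 85x ≡ 74 − 96 ≡ 82 (mod 104). Using 85⁻¹ = 93: x ≡ 93·82 = 7626 = 73·104 + 34, so x = 34.
Check: σ(34) = 85·34 + 96 = 2986 = 28·104 + 74 ≡ 74 (mod 104).

34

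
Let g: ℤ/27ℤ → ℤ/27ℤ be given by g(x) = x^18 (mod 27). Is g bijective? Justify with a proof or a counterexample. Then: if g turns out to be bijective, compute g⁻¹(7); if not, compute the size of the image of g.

2

g(1) = 1^18 = 1.
g(2): Repeated squaring mod 27: 2^1 ≡ 2, 2^2 ≡ 2² = 4, 2^4 ≡ 4² = 16, 2^8 ≡ 16² = 256 ≡ 13, 2^16 ≡ 13² = 169 ≡ 7. Since 18 = 16 + 2, 2^18 ≡ 7·4: 7·4 = 28 ≡ 1. So 2^18 ≡ 1 (mod 27).
So g(1) = g(2) = 1 while 1 ≠ 2, thus g is not injective, hence not bijective.
Since g is not bijective, we determine |image(g)|. Computing x^18 mod 27 for each x (by repeated squaring, reducing mod 27 at every step), the values g(0), g(1), …, g(26) are: 0, 1, 1, 0, 1, 1, 0, 1, 1, 0, 1, 1, 0, 1, 1, 0, 1, 1, 0, 1, 1, 0, 1, 1, 0, 1, 1.
The distinct values are {0, 1}; there are 2 of them.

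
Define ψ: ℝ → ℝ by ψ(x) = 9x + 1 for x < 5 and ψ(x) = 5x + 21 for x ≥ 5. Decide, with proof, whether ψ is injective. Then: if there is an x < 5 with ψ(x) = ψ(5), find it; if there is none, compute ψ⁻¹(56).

7

Both pieces are strictly increasing (slopes 9 and 5), so each is injective on its own interval.
The left piece maps (−∞, 5) onto (−∞, 46); the right piece maps [5, ∞) onto [46, ∞).
These images are disjoint, so no value is attained by both pieces. Hence ψ is injective.
Because the two images are disjoint, no x < 5 has ψ(x) = ψ(5), so we compute ψ⁻¹(56): 56 lies in [46, ∞), so solve 5x + 21 = 56: x = (56 − 21)/5 = 7.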